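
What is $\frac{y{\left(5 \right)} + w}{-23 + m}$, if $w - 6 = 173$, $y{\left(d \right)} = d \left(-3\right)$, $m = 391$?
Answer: $\frac{41}{92} \approx 0.44565$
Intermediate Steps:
$y{\left(d \right)} = - 3 d$
$w = 179$ ($w = 6 + 173 = 179$)
$\frac{y{\left(5 \right)} + w}{-23 + m} = \frac{\left(-3\right) 5 + 179}{-23 + 391} = \frac{-15 + 179}{368} = 164 \cdot \frac{1}{368} = \frac{41}{92}$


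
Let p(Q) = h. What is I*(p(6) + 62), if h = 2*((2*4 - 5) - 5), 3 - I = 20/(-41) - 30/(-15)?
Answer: 3538/41 ≈ 86.293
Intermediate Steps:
I = 61/41 (I = 3 - (20/(-41) - 30/(-15)) = 3 - (20*(-1/41) - 30*(-1/15)) = 3 - (-20/41 + 2) = 3 - 1*62/41 = 3 - 62/41 = 61/41 ≈ 1.4878)
h = -4 (h = 2*((8 - 5) - 5) = 2*(3 - 5) = 2*(-2) = -4)
p(Q) = -4
I*(p(6) + 62) = 61*(-4 + 62)/41 = (61/41)*58 = 3538/41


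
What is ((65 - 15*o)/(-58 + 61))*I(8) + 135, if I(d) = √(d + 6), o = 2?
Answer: 135 + 35*√14/3 ≈ 178.65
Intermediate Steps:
I(d) = √(6 + d)
((65 - 15*o)/(-58 + 61))*I(8) + 135 = ((65 - 15*2)/(-58 + 61))*√(6 + 8) + 135 = ((65 - 30)/3)*√14 + 135 = (35*(⅓))*√14 + 135 = 35*√14/3 + 135 = 135 + 35*√14/3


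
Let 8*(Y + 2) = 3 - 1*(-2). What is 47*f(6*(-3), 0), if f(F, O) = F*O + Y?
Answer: -517/8 ≈ -64.625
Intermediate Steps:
Y = -11/8 (Y = -2 + (3 - 1*(-2))/8 = -2 + (3 + 2)/8 = -2 + (1/8)*5 = -2 + 5/8 = -11/8 ≈ -1.3750)
f(F, O) = -11/8 + F*O (f(F, O) = F*O - 11/8 = -11/8 + F*O)
47*f(6*(-3), 0) = 47*(-11/8 + (6*(-3))*0) = 47*(-11/8 - 18*0) = 47*(-11/8 + 0) = 47*(-11/8) = -517/8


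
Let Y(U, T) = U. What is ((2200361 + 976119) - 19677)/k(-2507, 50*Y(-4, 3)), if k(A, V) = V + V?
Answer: -3156803/400 ≈ -7892.0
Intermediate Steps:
k(A, V) = 2*V
((2200361 + 976119) - 19677)/k(-2507, 50*Y(-4, 3)) = ((2200361 + 976119) - 19677)/((2*(50*(-4)))) = (3176480 - 19677)/((2*(-200))) = 3156803/(-400) = 3156803*(-1/400) = -3156803/400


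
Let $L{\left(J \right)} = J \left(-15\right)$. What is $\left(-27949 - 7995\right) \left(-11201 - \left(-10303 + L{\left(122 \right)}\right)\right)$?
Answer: $-33499808$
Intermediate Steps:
$L{\left(J \right)} = - 15 J$
$\left(-27949 - 7995\right) \left(-11201 - \left(-10303 + L{\left(122 \right)}\right)\right) = \left(-27949 - 7995\right) \left(-11201 + \left(10303 - \left(-15\right) 122\right)\right) = - 35944 \left(-11201 + \left(10303 - -1830\right)\right) = - 35944 \left(-11201 + \left(10303 + 1830\right)\right) = - 35944 \left(-11201 + 12133\right) = \left(-35944\right) 932 = -33499808$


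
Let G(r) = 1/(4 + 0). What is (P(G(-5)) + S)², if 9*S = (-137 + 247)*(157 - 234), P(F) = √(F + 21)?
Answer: 286970485/324 - 8470*√85/9 ≈ 8.7704e+5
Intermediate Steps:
G(r) = ¼ (G(r) = 1/4 = ¼)
P(F) = √(21 + F)
S = -8470/9 (S = ((-137 + 247)*(157 - 234))/9 = (110*(-77))/9 = (⅑)*(-8470) = -8470/9 ≈ -941.11)
(P(G(-5)) + S)² = (√(21 + ¼) - 8470/9)² = (√(85/4) - 8470/9)² = (√85/2 - 8470/9)² = (-8470/9 + √85/2)²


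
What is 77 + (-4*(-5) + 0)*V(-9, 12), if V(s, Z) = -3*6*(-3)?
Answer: 1157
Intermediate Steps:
V(s, Z) = 54 (V(s, Z) = -18*(-3) = 54)
77 + (-4*(-5) + 0)*V(-9, 12) = 77 + (-4*(-5) + 0)*54 = 77 + (20 + 0)*54 = 77 + 20*54 = 77 + 1080 = 1157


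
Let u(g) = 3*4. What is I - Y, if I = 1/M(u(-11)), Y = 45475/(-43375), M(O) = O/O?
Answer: 3554/1735 ≈ 2.0484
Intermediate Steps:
u(g) = 12
M(O) = 1
Y = -1819/1735 (Y = 45475*(-1/43375) = -1819/1735 ≈ -1.0484)
I = 1 (I = 1/1 = 1)
I - Y = 1 - 1*(-1819/1735) = 1 + 1819/1735 = 3554/1735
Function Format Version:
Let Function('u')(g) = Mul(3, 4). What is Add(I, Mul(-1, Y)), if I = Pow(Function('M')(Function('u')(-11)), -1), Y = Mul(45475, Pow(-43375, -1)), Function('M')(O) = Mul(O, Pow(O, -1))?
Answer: Rational(3554, 1735) ≈ 2.0484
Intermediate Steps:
Function('u')(g) = 12
Function('M')(O) = 1
Y = Rational(-1819, 1735) (Y = Mul(45475, Rational(-1, 43375)) = Rational(-1819, 1735) ≈ -1.0484)
I = 1 (I = Pow(1, -1) = 1)
Add(I, Mul(-1, Y)) = Add(1, Mul(-1, Rational(-1819, 1735))) = Add(1, Rational(1819, 1735)) = Rational(3554, 1735)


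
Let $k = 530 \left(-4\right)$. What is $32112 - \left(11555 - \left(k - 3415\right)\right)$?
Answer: $15022$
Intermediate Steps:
$k = -2120$
$32112 - \left(11555 - \left(k - 3415\right)\right) = 32112 - \left(11555 - \left(-2120 - 3415\right)\right) = 32112 - \left(11555 - -5535\right) = 32112 - \left(11555 + 5535\right) = 32112 - 17090 = 15022$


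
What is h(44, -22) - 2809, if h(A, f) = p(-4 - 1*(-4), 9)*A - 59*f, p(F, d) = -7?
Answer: -1819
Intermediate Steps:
h(A, f) = -59*f - 7*A (h(A, f) = -7*A - 59*f = -59*f - 7*A)
h(44, -22) - 2809 = (-59*(-22) - 7*44) - 2809 = (1298 - 308) - 2809 = 990 - 2809 = -1819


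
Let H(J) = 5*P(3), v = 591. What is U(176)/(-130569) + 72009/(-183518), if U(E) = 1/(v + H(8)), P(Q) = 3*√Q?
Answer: -273136967774872/696101159485971 + 5*√3/15172378938 ≈ -0.39238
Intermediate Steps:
H(J) = 15*√3 (H(J) = 5*(3*√3) = 15*√3)
U(E) = 1/(591 + 15*√3)
U(176)/(-130569) + 72009/(-183518) = (197/116202 - 5*√3/116202)/(-130569) + 72009/(-183518) = (197/116202 - 5*√3/116202)*(-1/130569) + 72009*(-1/183518) = (-197/15172378938 + 5*√3/15172378938) - 72009/183518 = -273136967774872/696101159485971 + 5*√3/15172378938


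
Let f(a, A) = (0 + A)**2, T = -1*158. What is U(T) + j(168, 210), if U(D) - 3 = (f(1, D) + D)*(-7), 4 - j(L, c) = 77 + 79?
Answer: -173791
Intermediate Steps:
j(L, c) = -152 (j(L, c) = 4 - (77 + 79) = 4 - 1*156 = 4 - 156 = -152)
T = -158
f(a, A) = A**2
U(D) = 3 - 7*D - 7*D**2 (U(D) = 3 + (D**2 + D)*(-7) = 3 + (D + D**2)*(-7) = 3 + (-7*D - 7*D**2) = 3 - 7*D - 7*D**2)
U(T) + j(168, 210) = (3 - 7*(-158) - 7*(-158)**2) - 152 = (3 + 1106 - 7*24964) - 152 = (3 + 1106 - 174748) - 152 = -173639 - 152 = -173791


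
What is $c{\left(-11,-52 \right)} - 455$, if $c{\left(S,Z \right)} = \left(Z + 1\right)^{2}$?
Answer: $2146$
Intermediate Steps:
$c{\left(S,Z \right)} = \left(1 + Z\right)^{2}$
$c{\left(-11,-52 \right)} - 455 = \left(1 - 52\right)^{2} - 455 = \left(-51\right)^{2} - 455 = 2601 - 455 = 2146$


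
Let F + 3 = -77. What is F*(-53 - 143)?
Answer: 15680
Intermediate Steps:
F = -80 (F = -3 - 77 = -80)
F*(-53 - 143) = -80*(-53 - 143) = -80*(-196) = 15680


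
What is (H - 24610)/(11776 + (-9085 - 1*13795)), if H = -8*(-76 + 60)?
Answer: 12241/5552 ≈ 2.2048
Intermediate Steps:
H = 128 (H = -8*(-16) = 128)
(H - 24610)/(11776 + (-9085 - 1*13795)) = (128 - 24610)/(11776 + (-9085 - 1*13795)) = -24482/(11776 + (-9085 - 13795)) = -24482/(11776 - 22880) = -24482/(-11104) = -24482*(-1/11104) = 12241/5552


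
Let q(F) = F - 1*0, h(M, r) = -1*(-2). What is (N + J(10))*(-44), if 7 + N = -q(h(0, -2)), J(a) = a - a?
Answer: 396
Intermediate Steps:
J(a) = 0
h(M, r) = 2
q(F) = F (q(F) = F + 0 = F)
N = -9 (N = -7 - 1*2 = -7 - 2 = -9)
(N + J(10))*(-44) = (-9 + 0)*(-44) = -9*(-44) = 396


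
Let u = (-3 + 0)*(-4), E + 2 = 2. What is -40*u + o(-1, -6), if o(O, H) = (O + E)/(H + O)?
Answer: -3359/7 ≈ -479.86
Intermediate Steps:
E = 0 (E = -2 + 2 = 0)
o(O, H) = O/(H + O) (o(O, H) = (O + 0)/(H + O) = O/(H + O))
u = 12 (u = -3*(-4) = 12)
-40*u + o(-1, -6) = -40*12 - 1/(-6 - 1) = -480 - 1/(-7) = -480 - 1*(-⅐) = -480 + ⅐ = -3359/7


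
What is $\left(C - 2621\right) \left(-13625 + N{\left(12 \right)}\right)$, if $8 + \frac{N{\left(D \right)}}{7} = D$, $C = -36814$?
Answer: $536197695$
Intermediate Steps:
$N{\left(D \right)} = -56 + 7 D$
$\left(C - 2621\right) \left(-13625 + N{\left(12 \right)}\right) = \left(-36814 - 2621\right) \left(-13625 + \left(-56 + 7 \cdot 12\right)\right) = - 39435 \left(-13625 + \left(-56 + 84\right)\right) = - 39435 \left(-13625 + 28\right) = \left(-39435\right) \left(-13597\right) = 536197695$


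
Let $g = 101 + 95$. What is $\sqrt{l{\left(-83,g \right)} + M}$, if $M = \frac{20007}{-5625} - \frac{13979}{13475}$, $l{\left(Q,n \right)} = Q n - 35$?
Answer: $\frac{i \sqrt{60429828767}}{1925} \approx 127.7 i$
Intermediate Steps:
$g = 196$
$l{\left(Q,n \right)} = -35 + Q n$
$M = - \frac{221096}{48125}$ ($M = 20007 \left(- \frac{1}{5625}\right) - \frac{1997}{1925} = - \frac{2223}{625} - \frac{1997}{1925} = - \frac{221096}{48125} \approx -4.5942$)
$\sqrt{l{\left(-83,g \right)} + M} = \sqrt{\left(-35 - 16268\right) - \frac{221096}{48125}} = \sqrt{-16303 - \frac{221096}{48125}} = \sqrt{- \frac{784802971}{48125}} = \frac{i \sqrt{60429828767}}{1925}$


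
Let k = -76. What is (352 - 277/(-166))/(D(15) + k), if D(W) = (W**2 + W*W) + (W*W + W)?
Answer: 58709/101924 ≈ 0.57601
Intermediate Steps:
D(W) = W + 3*W**2 (D(W) = (W**2 + W**2) + (W**2 + W) = 2*W**2 + (W + W**2) = W + 3*W**2)
(352 - 277/(-166))/(D(15) + k) = (352 - 277/(-166))/(15*(1 + 3*15) - 76) = (352 - 277*(-1/166))/(15*(1 + 45) - 76) = (352 + 277/166)/(15*46 - 76) = 58709/(166*(690 - 76)) = (58709/166)/614 = (58709/166)*(1/614) = 58709/101924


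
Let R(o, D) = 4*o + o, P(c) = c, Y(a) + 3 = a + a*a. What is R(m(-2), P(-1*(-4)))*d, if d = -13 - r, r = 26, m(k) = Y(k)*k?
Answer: -390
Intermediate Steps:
Y(a) = -3 + a + a² (Y(a) = -3 + (a + a*a) = -3 + (a + a²) = -3 + a + a²)
m(k) = k*(-3 + k + k²) (m(k) = (-3 + k + k²)*k = k*(-3 + k + k²))
R(o, D) = 5*o
d = -39 (d = -13 - 1*26 = -13 - 26 = -39)
R(m(-2), P(-1*(-4)))*d = (5*(-2*(-3 - 2 + (-2)²)))*(-39) = (5*(-2*(-3 - 2 + 4)))*(-39) = (5*(-2*(-1)))*(-39) = (5*2)*(-39) = 10*(-39) = -390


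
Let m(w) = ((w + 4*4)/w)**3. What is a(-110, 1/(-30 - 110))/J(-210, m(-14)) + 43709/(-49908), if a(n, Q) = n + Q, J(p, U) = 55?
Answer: -138149051/48036450 ≈ -2.8759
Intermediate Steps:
m(w) = (16 + w)**3/w**3 (m(w) = ((w + 16)/w)**3 = ((16 + w)/w)**3 = (16 + w)**3/w**3)
a(n, Q) = Q + n
a(-110, 1/(-30 - 110))/J(-210, m(-14)) + 43709/(-49908) = (1/(-30 - 110) - 110)/55 + 43709/(-49908) = (1/(-140) - 110)*(1/55) + 43709*(-1/49908) = (-1/140 - 110)*(1/55) - 43709/49908 = -15401/140*1/55 - 43709/49908 = -15401/7700 - 43709/49908 = -138149051/48036450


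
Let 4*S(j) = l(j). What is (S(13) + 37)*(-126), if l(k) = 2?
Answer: -4725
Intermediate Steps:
S(j) = 1/2 (S(j) = (1/4)*2 = 1/2)
(S(13) + 37)*(-126) = (1/2 + 37)*(-126) = (75/2)*(-126) = -4725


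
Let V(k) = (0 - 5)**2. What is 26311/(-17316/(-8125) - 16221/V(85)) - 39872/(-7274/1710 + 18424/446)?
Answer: -3188936901381215/2855708021337 ≈ -1116.7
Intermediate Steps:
V(k) = 25 (V(k) = (-5)**2 = 25)
26311/(-17316/(-8125) - 16221/V(85)) - 39872/(-7274/1710 + 18424/446) = 26311/(-17316/(-8125) - 16221/25) - 39872/(-7274/1710 + 18424/446) = 26311/(-17316*(-1/8125) - 16221*1/25) - 39872/(-7274*1/1710 + 18424*(1/446)) = 26311/(1332/625 - 16221/25) - 39872/(-3637/855 + 9212/223) = 26311/(-404193/625) - 39872/7065209/190665 = 26311*(-625/404193) - 39872*190665/7065209 = -16444375/404193 - 7602194880/7065209 = -3188936901381215/2855708021337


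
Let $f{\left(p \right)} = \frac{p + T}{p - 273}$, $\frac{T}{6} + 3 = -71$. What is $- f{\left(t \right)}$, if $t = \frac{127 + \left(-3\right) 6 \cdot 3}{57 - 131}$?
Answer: $- \frac{32929}{20275} \approx -1.6241$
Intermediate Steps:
$T = -444$ ($T = -18 + 6 \left(-71\right) = -18 - 426 = -444$)
$t = - \frac{73}{74}$ ($t = \frac{127 - 54}{-74} = \left(127 - 54\right) \left(- \frac{1}{74}\right) = 73 \left(- \frac{1}{74}\right) = - \frac{73}{74} \approx -0.98649$)
$f{\left(p \right)} = \frac{-444 + p}{-273 + p}$ ($f{\left(p \right)} = \frac{p - 444}{p - 273} = \frac{-444 + p}{-273 + p}$)
$- f{\left(t \right)} = - \frac{-444 - \frac{73}{74}}{-273 - \frac{73}{74}} = - \frac{-32929}{\left(- \frac{20275}{74}\right) 74} = - \frac{\left(-74\right) \left(-32929\right)}{20275 \cdot 74} = \left(-1\right) \frac{32929}{20275} = - \frac{32929}{20275}$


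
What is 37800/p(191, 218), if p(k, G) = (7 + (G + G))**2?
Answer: 37800/196249 ≈ 0.19261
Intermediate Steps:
p(k, G) = (7 + 2*G)**2
37800/p(191, 218) = 37800/((7 + 2*218)**2) = 37800/((7 + 436)**2) = 37800/(443**2) = 37800/196249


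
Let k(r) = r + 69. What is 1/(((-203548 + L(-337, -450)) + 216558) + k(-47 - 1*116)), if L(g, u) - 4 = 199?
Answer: 1/13119 ≈ 7.6225e-5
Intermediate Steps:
k(r) = 69 + r
L(g, u) = 203 (L(g, u) = 4 + 199 = 203)
1/(((-203548 + L(-337, -450)) + 216558) + k(-47 - 1*116)) = 1/(((-203548 + 203) + 216558) + (69 + (-47 - 1*116))) = 1/((-203345 + 216558) + (69 + (-47 - 116))) = 1/(13213 + (69 - 163)) = 1/(13213 - 94) = 1/13119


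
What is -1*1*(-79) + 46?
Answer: 125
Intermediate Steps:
-1*1*(-79) + 46 = -1*(-79) + 46 = 79 + 46 = 125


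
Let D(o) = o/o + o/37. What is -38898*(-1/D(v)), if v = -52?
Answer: -479742/5 ≈ -95948.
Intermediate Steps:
D(o) = 1 + o/37 (D(o) = 1 + o*(1/37) = 1 + o/37)
-38898*(-1/D(v)) = -38898*(-1/(1 + (1/37)*(-52))) = -38898*(-1/(1 - 52/37)) = -38898/((-15/37*(-1))) = -38898/15/37 = -38898*37/15 = -479742/5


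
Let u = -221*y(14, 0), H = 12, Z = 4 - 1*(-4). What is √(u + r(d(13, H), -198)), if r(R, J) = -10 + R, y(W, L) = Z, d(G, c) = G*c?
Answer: I*√1622 ≈ 40.274*I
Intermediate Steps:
Z = 8 (Z = 4 + 4 = 8)
y(W, L) = 8
u = -1768 (u = -221*8 = -1768)
√(u + r(d(13, H), -198)) = √(-1768 + (-10 + 13*12)) = √(-1768 + (-10 + 156)) = √(-1768 + 146) = √(-1622) = I*√1622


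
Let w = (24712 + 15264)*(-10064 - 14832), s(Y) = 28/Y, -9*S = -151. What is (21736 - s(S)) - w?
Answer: 150284898780/151 ≈ 9.9526e+8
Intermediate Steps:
S = 151/9 (S = -1/9*(-151) = 151/9 ≈ 16.778)
w = -995242496 (w = 39976*(-24896) = -995242496)
(21736 - s(S)) - w = (21736 - 28/151/9) - 1*(-995242496) = (21736 - 28*9/151) + 995242496 = (21736 - 1*252/151) + 995242496 = (21736 - 252/151) + 995242496 = 3281884/151 + 995242496 = 150284898780/151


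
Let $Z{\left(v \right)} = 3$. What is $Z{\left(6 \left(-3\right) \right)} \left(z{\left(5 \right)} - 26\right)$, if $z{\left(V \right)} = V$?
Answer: $-63$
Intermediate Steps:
$Z{\left(6 \left(-3\right) \right)} \left(z{\left(5 \right)} - 26\right) = 3 \left(5 - 26\right) = 3 \left(-21\right) = -63$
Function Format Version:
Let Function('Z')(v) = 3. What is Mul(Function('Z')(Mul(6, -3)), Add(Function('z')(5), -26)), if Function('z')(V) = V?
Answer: -63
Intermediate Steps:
Mul(Function('Z')(Mul(6, -3)), Add(Function('z')(5), -26)) = Mul(3, Add(5, -26)) = Mul(3, -21) = -63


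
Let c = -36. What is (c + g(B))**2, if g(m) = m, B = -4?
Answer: 1600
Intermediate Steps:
(c + g(B))**2 = (-36 - 4)**2 = (-40)**2 = 1600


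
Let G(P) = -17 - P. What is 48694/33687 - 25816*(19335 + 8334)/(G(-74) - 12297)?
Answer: 334212749189/5726790 ≈ 58360.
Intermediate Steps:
48694/33687 - 25816*(19335 + 8334)/(G(-74) - 12297) = 48694/33687 - 25816*(19335 + 8334)/((-17 - 1*(-74)) - 12297) = 48694*(1/33687) - 25816*27669/((-17 + 74) - 12297) = 48694/33687 - 25816*27669/(57 - 12297) = 48694/33687 - 25816/((-12240*1/27669)) = 48694/33687 - 25816/(-4080/9223) = 48694/33687 - 25816*(-9223/4080) = 48694/33687 + 29762621/510 = 334212749189/5726790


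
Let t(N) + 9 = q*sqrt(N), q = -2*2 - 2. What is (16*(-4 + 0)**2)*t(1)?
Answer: -3840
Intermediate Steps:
q = -6 (q = -4 - 2 = -6)
t(N) = -9 - 6*sqrt(N)
(16*(-4 + 0)**2)*t(1) = (16*(-4 + 0)**2)*(-9 - 6*sqrt(1)) = (16*(-4)**2)*(-9 - 6*1) = (16*16)*(-9 - 6) = 256*(-15) = -3840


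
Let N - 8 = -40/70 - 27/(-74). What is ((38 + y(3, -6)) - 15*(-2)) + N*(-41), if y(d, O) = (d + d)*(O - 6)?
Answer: -167589/518 ≈ -323.53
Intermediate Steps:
N = 4037/518 (N = 8 + (-40/70 - 27/(-74)) = 8 + (-40*1/70 - 27*(-1/74)) = 8 + (-4/7 + 27/74) = 8 - 107/518 = 4037/518 ≈ 7.7934)
y(d, O) = 2*d*(-6 + O) (y(d, O) = (2*d)*(-6 + O) = 2*d*(-6 + O))
((38 + y(3, -6)) - 15*(-2)) + N*(-41) = ((38 + 2*3*(-6 - 6)) - 15*(-2)) + (4037/518)*(-41) = ((38 + 2*3*(-12)) + 30) - 165517/518 = ((38 - 72) + 30) - 165517/518 = (-34 + 30) - 165517/518 = -4 - 165517/518 = -167589/518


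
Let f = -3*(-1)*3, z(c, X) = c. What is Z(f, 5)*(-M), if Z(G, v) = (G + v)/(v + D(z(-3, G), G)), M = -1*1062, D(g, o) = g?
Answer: 7434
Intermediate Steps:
M = -1062
f = 9 (f = 3*3 = 9)
Z(G, v) = (G + v)/(-3 + v) (Z(G, v) = (G + v)/(v - 3) = (G + v)/(-3 + v))
Z(f, 5)*(-M) = ((9 + 5)/(-3 + 5))*(-1*(-1062)) = (14/2)*1062 = ((1/2)*14)*1062 = 7*1062 = 7434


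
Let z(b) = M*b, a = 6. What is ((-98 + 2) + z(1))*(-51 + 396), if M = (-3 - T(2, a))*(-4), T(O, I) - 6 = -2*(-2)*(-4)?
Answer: -42780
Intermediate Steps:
T(O, I) = -10 (T(O, I) = 6 - 2*(-2)*(-4) = 6 + 4*(-4) = 6 - 16 = -10)
M = -28 (M = (-3 - 1*(-10))*(-4) = (-3 + 10)*(-4) = 7*(-4) = -28)
z(b) = -28*b
((-98 + 2) + z(1))*(-51 + 396) = ((-98 + 2) - 28*1)*(-51 + 396) = (-96 - 28)*345 = -124*345 = -42780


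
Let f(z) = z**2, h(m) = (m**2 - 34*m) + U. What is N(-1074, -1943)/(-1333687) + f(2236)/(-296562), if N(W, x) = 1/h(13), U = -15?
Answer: -320065418789869/18985002436512 ≈ -16.859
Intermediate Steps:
h(m) = -15 + m**2 - 34*m (h(m) = (m**2 - 34*m) - 15 = -15 + m**2 - 34*m)
N(W, x) = -1/288 (N(W, x) = 1/(-15 + 13**2 - 34*13) = 1/(-15 + 169 - 442) = 1/(-288) = -1/288)
N(-1074, -1943)/(-1333687) + f(2236)/(-296562) = -1/288/(-1333687) + 2236**2/(-296562) = -1/288*(-1/1333687) + 4999696*(-1/296562) = 1/384101856 - 2499848/148281 = -320065418789869/18985002436512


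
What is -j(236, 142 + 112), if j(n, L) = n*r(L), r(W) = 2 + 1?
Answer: -708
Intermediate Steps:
r(W) = 3
j(n, L) = 3*n (j(n, L) = n*3 = 3*n)
-j(236, 142 + 112) = -3*236 = -1*708 = -708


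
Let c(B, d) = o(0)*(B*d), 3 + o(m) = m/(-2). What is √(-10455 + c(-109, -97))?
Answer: 3*I*√4686 ≈ 205.36*I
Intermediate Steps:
o(m) = -3 - m/2 (o(m) = -3 + m/(-2) = -3 + m*(-½) = -3 - m/2)
c(B, d) = -3*B*d (c(B, d) = (-3 - ½*0)*(B*d) = (-3 + 0)*(B*d) = -3*B*d)
√(-10455 + c(-109, -97)) = √(-10455 - 3*(-109)*(-97)) = √(-10455 - 31719) = √(-42174) = 3*I*√4686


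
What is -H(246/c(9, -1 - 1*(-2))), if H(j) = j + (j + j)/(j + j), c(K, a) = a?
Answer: -247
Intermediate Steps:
H(j) = 1 + j (H(j) = j + (2*j)/((2*j)) = j + (2*j)*(1/(2*j)) = j + 1 = 1 + j)
-H(246/c(9, -1 - 1*(-2))) = -(1 + 246/(-1 - 1*(-2))) = -(1 + 246/(-1 + 2)) = -(1 + 246/1) = -(1 + 246*1) = -(1 + 246) = -1*247 = -247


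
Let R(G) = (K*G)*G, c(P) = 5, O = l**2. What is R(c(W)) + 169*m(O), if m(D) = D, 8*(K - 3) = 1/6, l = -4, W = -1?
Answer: 133417/48 ≈ 2779.5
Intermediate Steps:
O = 16 (O = (-4)**2 = 16)
K = 145/48 (K = 3 + (1/6)/8 = 3 + (1*(1/6))/8 = 3 + (1/8)*(1/6) = 3 + 1/48 = 145/48 ≈ 3.0208)
R(G) = 145*G**2/48 (R(G) = (145*G/48)*G = 145*G**2/48)
R(c(W)) + 169*m(O) = (145/48)*5**2 + 169*16 = (145/48)*25 + 2704 = 3625/48 + 2704 = 133417/48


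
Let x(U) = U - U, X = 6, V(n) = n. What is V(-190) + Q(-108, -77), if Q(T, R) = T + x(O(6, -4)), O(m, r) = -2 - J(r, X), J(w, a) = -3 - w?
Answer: -298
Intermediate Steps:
O(m, r) = 1 + r (O(m, r) = -2 - (-3 - r) = -2 + (3 + r) = 1 + r)
x(U) = 0
Q(T, R) = T (Q(T, R) = T + 0 = T)
V(-190) + Q(-108, -77) = -190 - 108 = -298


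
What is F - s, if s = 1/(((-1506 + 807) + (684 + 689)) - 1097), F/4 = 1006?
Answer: 1702153/423 ≈ 4024.0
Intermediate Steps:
F = 4024 (F = 4*1006 = 4024)
s = -1/423 (s = 1/((-699 + 1373) - 1097) = 1/(674 - 1097) = 1/(-423) = -1/423 ≈ -0.0023641)
F - s = 4024 - 1*(-1/423) = 4024 + 1/423 = 1702153/423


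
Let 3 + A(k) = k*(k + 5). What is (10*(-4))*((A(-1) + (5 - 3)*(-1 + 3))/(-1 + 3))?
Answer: 60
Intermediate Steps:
A(k) = -3 + k*(5 + k) (A(k) = -3 + k*(k + 5) = -3 + k*(5 + k))
(10*(-4))*((A(-1) + (5 - 3)*(-1 + 3))/(-1 + 3)) = (10*(-4))*(((-3 + (-1)² + 5*(-1)) + (5 - 3)*(-1 + 3))/(-1 + 3)) = -40*((-3 + 1 - 5) + 2*2)/2 = -40*(-7 + 4)/2 = -(-120)/2 = -40*(-3/2) = 60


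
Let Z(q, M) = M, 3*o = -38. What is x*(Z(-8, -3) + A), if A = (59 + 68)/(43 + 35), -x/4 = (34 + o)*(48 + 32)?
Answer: 1095680/117 ≈ 9364.8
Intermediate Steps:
o = -38/3 (o = (1/3)*(-38) = -38/3 ≈ -12.667)
x = -20480/3 (x = -4*(34 - 38/3)*(48 + 32) = -256*80/3 = -4*5120/3 = -20480/3 ≈ -6826.7)
A = 127/78 ≈ 1.6282
x*(Z(-8, -3) + A) = -20480*(-3 + 127/78)/3 = -20480/3*(-107/78) = 1095680/117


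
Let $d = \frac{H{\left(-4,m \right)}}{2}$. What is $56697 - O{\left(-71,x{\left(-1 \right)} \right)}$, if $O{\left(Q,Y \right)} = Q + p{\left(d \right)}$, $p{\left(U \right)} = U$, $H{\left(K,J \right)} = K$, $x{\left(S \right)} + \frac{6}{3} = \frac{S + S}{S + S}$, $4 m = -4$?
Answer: $56770$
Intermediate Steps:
$m = -1$ ($m = \frac{1}{4} \left(-4\right) = -1$)
$x{\left(S \right)} = -1$ ($x{\left(S \right)} = -2 + \frac{S + S}{S + S} = -2 + \frac{2 S}{2 S} = -2 + 2 S \frac{1}{2 S} = -2 + 1 = -1$)
$d = -2$ ($d = - \frac{4}{2} = \left(-4\right) \frac{1}{2} = -2$)
$O{\left(Q,Y \right)} = -2 + Q$ ($O{\left(Q,Y \right)} = Q - 2 = -2 + Q$)
$56697 - O{\left(-71,x{\left(-1 \right)} \right)} = 56697 - \left(-2 - 71\right) = 56697 - -73 = 56697 + 73 = 56770$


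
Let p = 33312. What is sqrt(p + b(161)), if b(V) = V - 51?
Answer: sqrt(33422) ≈ 182.82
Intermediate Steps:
b(V) = -51 + V
sqrt(p + b(161)) = sqrt(33312 + (-51 + 161)) = sqrt(33312 + 110) = sqrt(33422)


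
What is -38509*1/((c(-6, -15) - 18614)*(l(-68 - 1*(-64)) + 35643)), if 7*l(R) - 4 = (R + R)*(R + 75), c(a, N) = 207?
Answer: 269563/4582183359 ≈ 5.8829e-5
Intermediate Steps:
l(R) = 4/7 + 2*R*(75 + R)/7 (l(R) = 4/7 + ((R + R)*(R + 75))/7 = 4/7 + ((2*R)*(75 + R))/7 = 4/7 + (2*R*(75 + R))/7 = 4/7 + 2*R*(75 + R)/7)
-38509*1/((c(-6, -15) - 18614)*(l(-68 - 1*(-64)) + 35643)) = -38509*1/((207 - 18614)*((4/7 + 2*(-68 - 1*(-64))²/7 + 150*(-68 - 1*(-64))/7) + 35643)) = -38509*(-1/(18407*((4/7 + 2*(-68 + 64)²/7 + 150*(-68 + 64)/7) + 35643))) = -38509*(-1/(18407*((4/7 + (2/7)*(-4)² + (150/7)*(-4)) + 35643))) = -38509*(-1/(18407*((4/7 + (2/7)*16 - 600/7) + 35643))) = -38509*(-1/(18407*((4/7 + 32/7 - 600/7) + 35643))) = -38509*(-1/(18407*(-564/7 + 35643))) = -38509/((-18407*248937/7)) = -38509/(-4582183359/7) = -38509*(-7/4582183359) = 269563/4582183359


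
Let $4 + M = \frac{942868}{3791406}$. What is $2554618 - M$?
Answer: $\frac{4842804117832}{1895703} \approx 2.5546 \cdot 10^{6}$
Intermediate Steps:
$M = - \frac{7111378}{1895703}$ ($M = -4 + \frac{942868}{3791406} = -4 + 942868 \cdot \frac{1}{3791406} = -4 + \frac{471434}{1895703} = - \frac{7111378}{1895703} \approx -3.7513$)
$2554618 - M = 2554618 - - \frac{7111378}{1895703} = 2554618 + \frac{7111378}{1895703} = \frac{4842804117832}{1895703}$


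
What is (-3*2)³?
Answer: -216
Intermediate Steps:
(-3*2)³ = (-6)³ = -216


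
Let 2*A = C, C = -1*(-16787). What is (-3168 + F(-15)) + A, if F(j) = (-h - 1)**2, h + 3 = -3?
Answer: 10501/2 ≈ 5250.5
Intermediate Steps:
h = -6 (h = -3 - 3 = -6)
F(j) = 25 (F(j) = (-1*(-6) - 1)**2 = (6 - 1)**2 = 5**2 = 25)
C = 16787
A = 16787/2 (A = (1/2)*16787 = 16787/2 ≈ 8393.5)
(-3168 + F(-15)) + A = (-3168 + 25) + 16787/2 = -3143 + 16787/2 = 10501/2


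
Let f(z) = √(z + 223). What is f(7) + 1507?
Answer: 1507 + √230 ≈ 1522.2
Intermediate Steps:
f(z) = √(223 + z)
f(7) + 1507 = √(223 + 7) + 1507 = √230 + 1507 = 1507 + √230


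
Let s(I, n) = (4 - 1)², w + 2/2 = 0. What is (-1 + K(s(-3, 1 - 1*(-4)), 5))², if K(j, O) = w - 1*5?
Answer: 49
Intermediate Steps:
w = -1 (w = -1 + 0 = -1)
s(I, n) = 9 (s(I, n) = 3² = 9)
K(j, O) = -6 (K(j, O) = -1 - 1*5 = -1 - 5 = -6)
(-1 + K(s(-3, 1 - 1*(-4)), 5))² = (-1 - 6)² = (-7)² = 49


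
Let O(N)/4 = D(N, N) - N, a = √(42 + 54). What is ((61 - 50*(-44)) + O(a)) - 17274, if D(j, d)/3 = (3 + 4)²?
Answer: -14425 - 16*√6 ≈ -14464.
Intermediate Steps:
a = 4*√6 (a = √96 = 4*√6 ≈ 9.7980)
D(j, d) = 147 (D(j, d) = 3*(3 + 4)² = 3*7² = 3*49 = 147)
O(N) = 588 - 4*N (O(N) = 4*(147 - N) = 588 - 4*N)
((61 - 50*(-44)) + O(a)) - 17274 = ((61 - 50*(-44)) + (588 - 16*√6)) - 17274 = ((61 + 2200) + (588 - 16*√6)) - 17274 = (2261 + (588 - 16*√6)) - 17274 = (2849 - 16*√6) - 17274 = -14425 - 16*√6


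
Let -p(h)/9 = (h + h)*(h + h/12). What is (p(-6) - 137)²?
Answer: 703921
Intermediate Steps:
p(h) = -39*h²/2 (p(h) = -9*(h + h)*(h + h/12) = -9*2*h*(h + h*(1/12)) = -9*2*h*(h + h/12) = -9*2*h*13*h/12 = -39*h²/2)
(p(-6) - 137)² = (-39/2*(-6)² - 137)² = (-39/2*36 - 137)² = (-702 - 137)² = (-839)² = 703921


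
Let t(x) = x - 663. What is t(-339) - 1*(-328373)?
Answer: 327371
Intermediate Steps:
t(x) = -663 + x
t(-339) - 1*(-328373) = (-663 - 339) - 1*(-328373) = -1002 + 328373 = 327371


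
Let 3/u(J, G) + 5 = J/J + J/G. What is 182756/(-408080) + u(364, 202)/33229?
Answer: -556223207/1241889460 ≈ -0.44788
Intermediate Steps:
u(J, G) = 3/(-4 + J/G) (u(J, G) = 3/(-5 + (J/J + J/G)) = 3/(-5 + (1 + J/G)) = 3/(-4 + J/G))
182756/(-408080) + u(364, 202)/33229 = 182756/(-408080) - 3*202/(-1*364 + 4*202)/33229 = 182756*(-1/408080) - 3*202/(-364 + 808)*(1/33229) = -45689/102020 - 3*202/444*(1/33229) = -45689/102020 - 3*202*1/444*(1/33229) = -45689/102020 - 101/74*1/33229 = -45689/102020 - 1/24346 = -556223207/1241889460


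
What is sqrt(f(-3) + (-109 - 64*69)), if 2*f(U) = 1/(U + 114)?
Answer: 7*I*sqrt(4551222)/222 ≈ 67.268*I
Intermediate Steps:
f(U) = 1/(2*(114 + U)) (f(U) = 1/(2*(U + 114)) = 1/(2*(114 + U)))
sqrt(f(-3) + (-109 - 64*69)) = sqrt(1/(2*(114 - 3)) + (-109 - 64*69)) = sqrt((1/2)/111 + (-109 - 4416)) = sqrt((1/2)*(1/111) - 4525) = sqrt(1/222 - 4525) = sqrt(-1004549/222) = 7*I*sqrt(4551222)/222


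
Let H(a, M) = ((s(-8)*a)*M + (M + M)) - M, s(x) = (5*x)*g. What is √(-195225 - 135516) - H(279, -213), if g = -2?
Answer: 4754373 + 3*I*√36749 ≈ 4.7544e+6 + 575.1*I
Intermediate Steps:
s(x) = -10*x (s(x) = (5*x)*(-2) = -10*x)
H(a, M) = M + 80*M*a (H(a, M) = (((-10*(-8))*a)*M + (M + M)) - M = ((80*a)*M + 2*M) - M = (80*M*a + 2*M) - M = (2*M + 80*M*a) - M = M + 80*M*a)
√(-195225 - 135516) - H(279, -213) = √(-195225 - 135516) - (-213)*(1 + 80*279) = √(-330741) - (-213)*(1 + 22320) = 3*I*√36749 - (-213)*22321 = 3*I*√36749 - 1*(-4754373) = 3*I*√36749 + 4754373 = 4754373 + 3*I*√36749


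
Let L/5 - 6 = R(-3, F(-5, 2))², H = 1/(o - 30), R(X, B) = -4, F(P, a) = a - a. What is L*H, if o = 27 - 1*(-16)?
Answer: 110/13 ≈ 8.4615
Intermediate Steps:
o = 43 (o = 27 + 16 = 43)
F(P, a) = 0
H = 1/13 (H = 1/(43 - 30) = 1/13 ≈ 0.076923)
L = 110 (L = 30 + 5*(-4)² = 30 + 5*16 = 30 + 80 = 110)
L*H = 110*(1/13) = 110/13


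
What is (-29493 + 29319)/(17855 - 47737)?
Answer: 87/14941 ≈ 0.0058229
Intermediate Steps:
(-29493 + 29319)/(17855 - 47737) = -174/(-29882) = -174*(-1/29882) = 87/14941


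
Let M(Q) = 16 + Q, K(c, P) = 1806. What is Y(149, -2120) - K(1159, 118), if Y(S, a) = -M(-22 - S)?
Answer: -1651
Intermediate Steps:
Y(S, a) = 6 + S (Y(S, a) = -(16 + (-22 - S)) = -(-6 - S) = 6 + S)
Y(149, -2120) - K(1159, 118) = (6 + 149) - 1*1806 = 155 - 1806 = -1651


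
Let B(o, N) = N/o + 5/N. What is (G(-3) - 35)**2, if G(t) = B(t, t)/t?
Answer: 97969/81 ≈ 1209.5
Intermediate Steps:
B(o, N) = 5/N + N/o
G(t) = (1 + 5/t)/t (G(t) = (5/t + t/t)/t = (5/t + 1)/t = (1 + 5/t)/t)
(G(-3) - 35)**2 = ((5 - 3)/(-3)**2 - 35)**2 = ((1/9)*2 - 35)**2 = (2/9 - 35)**2 = (-313/9)**2 = 97969/81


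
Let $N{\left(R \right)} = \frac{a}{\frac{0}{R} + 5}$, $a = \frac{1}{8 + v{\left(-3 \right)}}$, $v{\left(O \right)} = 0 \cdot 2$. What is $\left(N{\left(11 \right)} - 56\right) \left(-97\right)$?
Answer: $\frac{217183}{40} \approx 5429.6$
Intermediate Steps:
$v{\left(O \right)} = 0$
$a = \frac{1}{8}$ ($a = \frac{1}{8 + 0} = \frac{1}{8} \approx 0.125$)
$N{\left(R \right)} = \frac{1}{40}$ ($N{\left(R \right)} = \frac{1}{8 \left(\frac{0}{R} + 5\right)} = \frac{1}{8 \left(0 + 5\right)} = \frac{1}{8 \cdot 5} = \frac{1}{8} \cdot \frac{1}{5} = \frac{1}{40}$)
$\left(N{\left(11 \right)} - 56\right) \left(-97\right) = \left(\frac{1}{40} - 56\right) \left(-97\right) = \left(- \frac{2239}{40}\right) \left(-97\right) = \frac{217183}{40}$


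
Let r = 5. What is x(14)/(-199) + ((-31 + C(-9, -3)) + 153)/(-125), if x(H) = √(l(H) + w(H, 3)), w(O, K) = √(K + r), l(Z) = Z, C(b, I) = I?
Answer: -119/125 - √(14 + 2*√2)/199 ≈ -0.97261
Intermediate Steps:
w(O, K) = √(5 + K) (w(O, K) = √(K + 5) = √(5 + K))
x(H) = √(H + 2*√2) (x(H) = √(H + √(5 + 3)) = √(H + √8) = √(H + 2*√2))
x(14)/(-199) + ((-31 + C(-9, -3)) + 153)/(-125) = √(14 + 2*√2)/(-199) + ((-31 - 3) + 153)/(-125) = √(14 + 2*√2)*(-1/199) + (-34 + 153)*(-1/125) = -√(14 + 2*√2)/199 + 119*(-1/125) = -√(14 + 2*√2)/199 - 119/125 = -119/125 - √(14 + 2*√2)/199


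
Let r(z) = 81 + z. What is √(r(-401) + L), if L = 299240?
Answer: 2*√74730 ≈ 546.74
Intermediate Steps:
√(r(-401) + L) = √((81 - 401) + 299240) = √(-320 + 299240) = √298920 = 2*√74730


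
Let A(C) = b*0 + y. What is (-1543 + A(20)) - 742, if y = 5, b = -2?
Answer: -2280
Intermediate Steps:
A(C) = 5 (A(C) = -2*0 + 5 = 0 + 5 = 5)
(-1543 + A(20)) - 742 = (-1543 + 5) - 742 = -1538 - 742 = -2280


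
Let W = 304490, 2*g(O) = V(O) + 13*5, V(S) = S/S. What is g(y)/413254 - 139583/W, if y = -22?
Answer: -14418296228/31457927615 ≈ -0.45834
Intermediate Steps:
V(S) = 1
g(O) = 33 (g(O) = (1 + 13*5)/2 = (1 + 65)/2 = (1/2)*66 = 33)
g(y)/413254 - 139583/W = 33/413254 - 139583/304490 = -14418296228/31457927615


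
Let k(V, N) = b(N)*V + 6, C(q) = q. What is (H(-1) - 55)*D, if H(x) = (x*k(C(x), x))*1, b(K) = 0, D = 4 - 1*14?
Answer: 610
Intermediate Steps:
D = -10 (D = 4 - 14 = -10)
k(V, N) = 6 (k(V, N) = 0*V + 6 = 0 + 6 = 6)
H(x) = 6*x (H(x) = (x*6)*1 = (6*x)*1 = 6*x)
(H(-1) - 55)*D = (6*(-1) - 55)*(-10) = (-6 - 55)*(-10) = -61*(-10) = 610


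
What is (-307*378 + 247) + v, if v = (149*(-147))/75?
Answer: -2902276/25 ≈ -1.1609e+5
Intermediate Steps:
v = -7301/25 (v = -21903*1/75 = -7301/25 ≈ -292.04)
(-307*378 + 247) + v = (-307*378 + 247) - 7301/25 = (-116046 + 247) - 7301/25 = -115799 - 7301/25 = -2902276/25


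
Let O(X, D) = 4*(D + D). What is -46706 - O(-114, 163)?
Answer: -48010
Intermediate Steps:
O(X, D) = 8*D (O(X, D) = 4*(2*D) = 8*D)
-46706 - O(-114, 163) = -46706 - 8*163 = -46706 - 1*1304 = -46706 - 1304 = -48010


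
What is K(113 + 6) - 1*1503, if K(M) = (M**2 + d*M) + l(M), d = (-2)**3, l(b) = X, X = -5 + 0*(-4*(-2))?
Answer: 11701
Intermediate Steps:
X = -5 (X = -5 + 0*8 = -5 + 0 = -5)
l(b) = -5
d = -8
K(M) = -5 + M**2 - 8*M (K(M) = (M**2 - 8*M) - 5 = -5 + M**2 - 8*M)
K(113 + 6) - 1*1503 = (-5 + (113 + 6)**2 - 8*(113 + 6)) - 1*1503 = (-5 + 119**2 - 8*119) - 1503 = (-5 + 14161 - 952) - 1503 = 13204 - 1503 = 11701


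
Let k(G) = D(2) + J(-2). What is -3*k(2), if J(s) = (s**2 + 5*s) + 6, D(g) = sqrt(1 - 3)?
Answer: -3*I*sqrt(2) ≈ -4.2426*I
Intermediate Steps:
D(g) = I*sqrt(2) (D(g) = sqrt(-2) = I*sqrt(2))
J(s) = 6 + s**2 + 5*s
k(G) = I*sqrt(2) (k(G) = I*sqrt(2) + (6 + (-2)**2 + 5*(-2)) = I*sqrt(2) + (6 + 4 - 10) = I*sqrt(2) + 0 = I*sqrt(2))
-3*k(2) = -3*I*sqrt(2)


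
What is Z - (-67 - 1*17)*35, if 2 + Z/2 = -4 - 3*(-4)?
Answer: 2952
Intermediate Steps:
Z = 12 (Z = -4 + 2*(-4 - 3*(-4)) = -4 + 2*(-4 + 12) = -4 + 2*8 = -4 + 16 = 12)
Z - (-67 - 1*17)*35 = 12 - (-67 - 1*17)*35 = 12 - (-67 - 17)*35 = 12 - 1*(-84)*35 = 12 + 84*35 = 12 + 2940 = 2952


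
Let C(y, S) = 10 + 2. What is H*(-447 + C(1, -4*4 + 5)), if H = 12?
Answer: -5220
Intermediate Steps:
C(y, S) = 12
H*(-447 + C(1, -4*4 + 5)) = 12*(-447 + 12) = 12*(-435) = -5220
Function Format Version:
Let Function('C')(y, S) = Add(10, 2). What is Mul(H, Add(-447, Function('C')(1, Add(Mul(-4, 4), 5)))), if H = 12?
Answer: -5220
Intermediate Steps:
Function('C')(y, S) = 12
Mul(H, Add(-447, Function('C')(1, Add(Mul(-4, 4), 5)))) = Mul(12, Add(-447, 12)) = Mul(12, -435) = -5220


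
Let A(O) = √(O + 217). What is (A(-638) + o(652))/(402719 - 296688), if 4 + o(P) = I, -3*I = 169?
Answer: -181/318093 + I*√421/106031 ≈ -0.00056902 + 0.00019351*I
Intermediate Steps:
I = -169/3 (I = -⅓*169 = -169/3 ≈ -56.333)
o(P) = -181/3 (o(P) = -4 - 169/3 = -181/3)
A(O) = √(217 + O)
(A(-638) + o(652))/(402719 - 296688) = (√(217 - 638) - 181/3)/(402719 - 296688) = (√(-421) - 181/3)/106031 = (I*√421 - 181/3)*(1/106031) = (-181/3 + I*√421)*(1/106031) = -181/318093 + I*√421/106031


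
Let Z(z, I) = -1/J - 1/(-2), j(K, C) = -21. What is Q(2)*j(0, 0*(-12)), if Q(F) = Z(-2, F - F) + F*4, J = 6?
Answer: -175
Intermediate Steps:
Z(z, I) = ⅓ (Z(z, I) = -1/6 - 1/(-2) = -1*⅙ - 1*(-½) = -⅙ + ½ = ⅓)
Q(F) = ⅓ + 4*F (Q(F) = ⅓ + F*4 = ⅓ + 4*F)
Q(2)*j(0, 0*(-12)) = (⅓ + 4*2)*(-21) = (⅓ + 8)*(-21) = (25/3)*(-21) = -175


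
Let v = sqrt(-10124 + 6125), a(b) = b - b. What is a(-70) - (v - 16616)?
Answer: 16616 - I*sqrt(3999) ≈ 16616.0 - 63.238*I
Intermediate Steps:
a(b) = 0
v = I*sqrt(3999) (v = sqrt(-3999) = I*sqrt(3999) ≈ 63.238*I)
a(-70) - (v - 16616) = 0 - (I*sqrt(3999) - 16616) = 0 - (-16616 + I*sqrt(3999)) = 0 + (16616 - I*sqrt(3999)) = 16616 - I*sqrt(3999)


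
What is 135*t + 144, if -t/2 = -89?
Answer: 24174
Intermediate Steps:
t = 178 (t = -2*(-89) = 178)
135*t + 144 = 135*178 + 144 = 24030 + 144 = 24174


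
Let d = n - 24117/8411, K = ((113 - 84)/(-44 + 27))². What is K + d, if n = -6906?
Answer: -16786855936/2430779 ≈ -6906.0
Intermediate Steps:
K = 841/289 (K = (29/(-17))² = (29*(-1/17))² = (-29/17)² = 841/289 ≈ 2.9100)
d = -58110483/8411 (d = -6906 - 24117/8411 = -58110483/8411 ≈ -6908.9)
K + d = 841/289 - 58110483/8411 = -16786855936/2430779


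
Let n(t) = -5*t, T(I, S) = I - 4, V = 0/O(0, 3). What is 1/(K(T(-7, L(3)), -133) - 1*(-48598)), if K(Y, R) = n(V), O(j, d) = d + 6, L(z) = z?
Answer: 1/48598 ≈ 2.0577e-5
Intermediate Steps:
O(j, d) = 6 + d
V = 0 (V = 0/(6 + 3) = 0/9 = 0*(1/9) = 0)
T(I, S) = -4 + I
K(Y, R) = 0 (K(Y, R) = -5*0 = 0)
1/(K(T(-7, L(3)), -133) - 1*(-48598)) = 1/(0 - 1*(-48598)) = 1/(0 + 48598) = 1/48598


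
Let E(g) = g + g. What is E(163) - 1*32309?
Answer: -31983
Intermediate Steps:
E(g) = 2*g
E(163) - 1*32309 = 2*163 - 1*32309 = 326 - 32309 = -31983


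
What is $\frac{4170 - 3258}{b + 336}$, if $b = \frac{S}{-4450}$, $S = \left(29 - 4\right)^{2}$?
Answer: $\frac{162336}{59783} \approx 2.7154$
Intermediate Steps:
$S = 625$ ($S = 25^{2} = 625$)
$b = - \frac{25}{178}$ ($b = \frac{625}{-4450} = 625 \left(- \frac{1}{4450}\right) = - \frac{25}{178} \approx -0.14045$)
$\frac{4170 - 3258}{b + 336} = \frac{4170 - 3258}{- \frac{25}{178} + 336} = \frac{912}{\frac{59783}{178}} = 912 \cdot \frac{178}{59783} = \frac{162336}{59783}$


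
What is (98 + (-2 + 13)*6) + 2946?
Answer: 3110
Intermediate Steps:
(98 + (-2 + 13)*6) + 2946 = (98 + 11*6) + 2946 = (98 + 66) + 2946 = 164 + 2946 = 3110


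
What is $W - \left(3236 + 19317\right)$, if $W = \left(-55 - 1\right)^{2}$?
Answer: $-19417$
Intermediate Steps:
$W = 3136$ ($W = \left(-56\right)^{2} = 3136$)
$W - \left(3236 + 19317\right) = 3136 - \left(3236 + 19317\right) = 3136 - 22553 = -19417$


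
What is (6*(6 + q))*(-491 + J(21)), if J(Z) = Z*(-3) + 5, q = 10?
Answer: -52704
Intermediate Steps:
J(Z) = 5 - 3*Z (J(Z) = -3*Z + 5 = 5 - 3*Z)
(6*(6 + q))*(-491 + J(21)) = (6*(6 + 10))*(-491 + (5 - 3*21)) = (6*16)*(-491 + (5 - 63)) = 96*(-491 - 58) = 96*(-549) = -52704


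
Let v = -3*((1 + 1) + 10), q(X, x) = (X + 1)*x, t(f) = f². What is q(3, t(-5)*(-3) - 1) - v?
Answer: -268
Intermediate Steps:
q(X, x) = x*(1 + X) (q(X, x) = (1 + X)*x = x*(1 + X))
v = -36 (v = -3*(2 + 10) = -3*12 = -36)
q(3, t(-5)*(-3) - 1) - v = ((-5)²*(-3) - 1)*(1 + 3) - 1*(-36) = (25*(-3) - 1)*4 + 36 = (-75 - 1)*4 + 36 = -76*4 + 36 = -304 + 36 = -268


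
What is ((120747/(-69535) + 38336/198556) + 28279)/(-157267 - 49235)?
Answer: -16267303772907/118795364569705 ≈ -0.13694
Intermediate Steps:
((120747/(-69535) + 38336/198556) + 28279)/(-157267 - 49235) = ((120747*(-1/69535) + 38336*(1/198556)) + 28279)/(-206502) = ((-120747/69535 + 9584/49639) + 28279)*(-1/206502) = (-5327336893/3451647865 + 28279)*(-1/206502) = (97603822637442/3451647865)*(-1/206502) = -16267303772907/118795364569705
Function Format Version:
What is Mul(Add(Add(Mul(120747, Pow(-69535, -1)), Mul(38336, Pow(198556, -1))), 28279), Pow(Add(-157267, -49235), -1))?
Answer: Rational(-16267303772907, 118795364569705) ≈ -0.13694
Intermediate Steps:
Mul(Add(Add(Mul(120747, Pow(-69535, -1)), Mul(38336, Pow(198556, -1))), 28279), Pow(Add(-157267, -49235), -1)) = Mul(Add(Add(Mul(120747, Rational(-1, 69535)), Mul(38336, Rational(1, 198556))), 28279), Pow(-206502, -1)) = Mul(Add(Add(Rational(-120747, 69535), Rational(9584, 49639)), 28279), Rational(-1, 206502)) = Mul(Add(Rational(-5327336893, 3451647865), 28279), Rational(-1, 206502)) = Mul(Rational(97603822637442, 3451647865), Rational(-1, 206502)) = Rational(-16267303772907, 118795364569705)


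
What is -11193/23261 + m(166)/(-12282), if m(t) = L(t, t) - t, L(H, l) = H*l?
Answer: -18442648/6802181 ≈ -2.7113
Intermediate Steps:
m(t) = t² - t (m(t) = t*t - t = t² - t)
-11193/23261 + m(166)/(-12282) = -11193/23261 + (166*(-1 + 166))/(-12282) = -11193*1/23261 + (166*165)*(-1/12282) = -1599/3323 + 27390*(-1/12282) = -1599/3323 - 4565/2047 = -18442648/6802181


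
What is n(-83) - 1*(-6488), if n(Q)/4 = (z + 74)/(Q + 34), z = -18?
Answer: 45384/7 ≈ 6483.4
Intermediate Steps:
n(Q) = 224/(34 + Q) (n(Q) = 4*((-18 + 74)/(Q + 34)) = 4*(56/(34 + Q)) = 224/(34 + Q))
n(-83) - 1*(-6488) = 224/(34 - 83) - 1*(-6488) = 224/(-49) + 6488 = 224*(-1/49) + 6488 = -32/7 + 6488 = 45384/7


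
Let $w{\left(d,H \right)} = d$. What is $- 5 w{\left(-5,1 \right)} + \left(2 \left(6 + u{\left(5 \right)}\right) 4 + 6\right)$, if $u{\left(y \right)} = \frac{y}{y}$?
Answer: $87$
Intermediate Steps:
$u{\left(y \right)} = 1$
$- 5 w{\left(-5,1 \right)} + \left(2 \left(6 + u{\left(5 \right)}\right) 4 + 6\right) = \left(-5\right) \left(-5\right) + \left(2 \left(6 + 1\right) 4 + 6\right) = 25 + \left(2 \cdot 7 \cdot 4 + 6\right) = 25 + \left(14 \cdot 4 + 6\right) = 25 + \left(56 + 6\right) = 25 + 62 = 87$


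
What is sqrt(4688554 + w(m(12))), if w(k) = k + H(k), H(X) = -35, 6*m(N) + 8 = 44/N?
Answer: sqrt(168786658)/6 ≈ 2165.3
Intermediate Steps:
m(N) = -4/3 + 22/(3*N) (m(N) = -4/3 + (44/N)/6 = -4/3 + 22/(3*N))
w(k) = -35 + k (w(k) = k - 35 = -35 + k)
sqrt(4688554 + w(m(12))) = sqrt(4688554 + (-35 + (2/3)*(11 - 2*12)/12)) = sqrt(4688554 + (-35 + (2/3)*(1/12)*(11 - 24))) = sqrt(4688554 + (-35 + (2/3)*(1/12)*(-13))) = sqrt(4688554 + (-35 - 13/18)) = sqrt(4688554 - 643/18) = sqrt(84393329/18) = sqrt(168786658)/6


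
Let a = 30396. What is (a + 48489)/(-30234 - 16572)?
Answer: -26295/15602 ≈ -1.6854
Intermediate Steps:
(a + 48489)/(-30234 - 16572) = (30396 + 48489)/(-30234 - 16572) = 78885/(-46806) = 78885*(-1/46806) = -26295/15602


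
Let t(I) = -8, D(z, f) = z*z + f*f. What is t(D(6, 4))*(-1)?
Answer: 8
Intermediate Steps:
D(z, f) = f² + z² (D(z, f) = z² + f² = f² + z²)
t(D(6, 4))*(-1) = -8*(-1) = 8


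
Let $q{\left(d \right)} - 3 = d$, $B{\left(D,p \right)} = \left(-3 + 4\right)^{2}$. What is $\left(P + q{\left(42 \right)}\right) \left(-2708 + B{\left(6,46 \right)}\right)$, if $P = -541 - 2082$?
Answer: $6978646$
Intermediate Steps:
$B{\left(D,p \right)} = 1$ ($B{\left(D,p \right)} = 1^{2} = 1$)
$P = -2623$ ($P = -541 - 2082 = -2623$)
$q{\left(d \right)} = 3 + d$
$\left(P + q{\left(42 \right)}\right) \left(-2708 + B{\left(6,46 \right)}\right) = \left(-2623 + \left(3 + 42\right)\right) \left(-2708 + 1\right) = \left(-2623 + 45\right) \left(-2707\right) = \left(-2578\right) \left(-2707\right) = 6978646$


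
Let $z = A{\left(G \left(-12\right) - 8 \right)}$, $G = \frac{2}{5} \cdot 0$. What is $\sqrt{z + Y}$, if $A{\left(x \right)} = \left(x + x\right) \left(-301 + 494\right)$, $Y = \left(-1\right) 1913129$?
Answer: $9 i \sqrt{23657} \approx 1384.3 i$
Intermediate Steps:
$Y = -1913129$
$G = 0$ ($G = 2 \cdot \frac{1}{5} \cdot 0 = \frac{2}{5} \cdot 0 = 0$)
$A{\left(x \right)} = 386 x$ ($A{\left(x \right)} = 2 x 193 = 386 x$)
$z = -3088$ ($z = 386 \left(0 \left(-12\right) - 8\right) = 386 \left(0 - 8\right) = 386 \left(-8\right) = -3088$)
$\sqrt{z + Y} = \sqrt{-3088 - 1913129} = \sqrt{-1916217} = 9 i \sqrt{23657}$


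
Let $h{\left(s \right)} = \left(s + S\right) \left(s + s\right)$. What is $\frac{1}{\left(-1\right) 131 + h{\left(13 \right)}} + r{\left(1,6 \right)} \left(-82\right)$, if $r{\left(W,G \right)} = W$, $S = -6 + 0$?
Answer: $- \frac{4181}{51} \approx -81.98$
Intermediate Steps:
$S = -6$
$h{\left(s \right)} = 2 s \left(-6 + s\right)$ ($h{\left(s \right)} = \left(s - 6\right) \left(s + s\right) = \left(-6 + s\right) 2 s = 2 s \left(-6 + s\right)$)
$\frac{1}{\left(-1\right) 131 + h{\left(13 \right)}} + r{\left(1,6 \right)} \left(-82\right) = \frac{1}{\left(-1\right) 131 + 2 \cdot 13 \left(-6 + 13\right)} + 1 \left(-82\right) = \frac{1}{-131 + 2 \cdot 13 \cdot 7} - 82 = \frac{1}{-131 + 182} - 82 = \frac{1}{51} - 82 = - \frac{4181}{51}$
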